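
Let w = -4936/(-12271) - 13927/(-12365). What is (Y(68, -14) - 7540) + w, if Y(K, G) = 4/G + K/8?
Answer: -2285145612311/303461830 ≈ -7530.3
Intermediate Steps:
Y(K, G) = 4/G + K/8 (Y(K, G) = 4/G + K*(⅛) = 4/G + K/8)
w = 231931857/151730915 (w = -4936*(-1/12271) - 13927*(-1/12365) = 4936/12271 + 13927/12365 = 231931857/151730915 ≈ 1.5286)
(Y(68, -14) - 7540) + w = ((4/(-14) + (⅛)*68) - 7540) + 231931857/151730915 = ((4*(-1/14) + 17/2) - 7540) + 231931857/151730915 = ((-2/7 + 17/2) - 7540) + 231931857/151730915 = (115/14 - 7540) + 231931857/151730915 = -105445/14 + 231931857/151730915 = -2285145612311/303461830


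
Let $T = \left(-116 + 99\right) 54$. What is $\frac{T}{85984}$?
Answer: $- \frac{459}{42992} \approx -0.010676$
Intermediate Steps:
$T = -918$ ($T = \left(-17\right) 54 = -918$)
$\frac{T}{85984} = - \frac{918}{85984} = \left(-918\right) \frac{1}{85984} = - \frac{459}{42992}$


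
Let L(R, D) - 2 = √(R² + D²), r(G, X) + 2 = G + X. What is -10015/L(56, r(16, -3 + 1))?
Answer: 10015/1638 - 10015*√205/819 ≈ -168.97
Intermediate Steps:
r(G, X) = -2 + G + X (r(G, X) = -2 + (G + X) = -2 + G + X)
L(R, D) = 2 + √(D² + R²) (L(R, D) = 2 + √(R² + D²) = 2 + √(D² + R²))
-10015/L(56, r(16, -3 + 1)) = -10015/(2 + √((-2 + 16 + (-3 + 1))² + 56²)) = -10015/(2 + √((-2 + 16 - 2)² + 3136)) = -10015/(2 + √(12² + 3136)) = -10015/(2 + √(144 + 3136)) = -10015/(2 + √3280) = -10015/(2 + 4*√205)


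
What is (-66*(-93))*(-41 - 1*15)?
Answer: -343728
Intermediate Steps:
(-66*(-93))*(-41 - 1*15) = 6138*(-41 - 15) = 6138*(-56) = -343728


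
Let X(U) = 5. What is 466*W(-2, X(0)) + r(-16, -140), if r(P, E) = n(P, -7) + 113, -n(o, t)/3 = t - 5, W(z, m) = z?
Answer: -783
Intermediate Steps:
n(o, t) = 15 - 3*t (n(o, t) = -3*(t - 5) = -3*(-5 + t) = 15 - 3*t)
r(P, E) = 149 (r(P, E) = (15 - 3*(-7)) + 113 = (15 + 21) + 113 = 36 + 113 = 149)
466*W(-2, X(0)) + r(-16, -140) = 466*(-2) + 149 = -932 + 149 = -783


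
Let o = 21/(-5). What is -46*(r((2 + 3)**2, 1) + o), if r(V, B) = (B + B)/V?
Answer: 4738/25 ≈ 189.52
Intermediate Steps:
r(V, B) = 2*B/V (r(V, B) = (2*B)/V = 2*B/V)
o = -21/5 (o = 21*(-1/5) = -21/5 ≈ -4.2000)
-46*(r((2 + 3)**2, 1) + o) = -46*(2*1/(2 + 3)**2 - 21/5) = -46*(2*1/5**2 - 21/5) = -46*(2*1/25 - 21/5) = -46*(2*1*(1/25) - 21/5) = -46*(2/25 - 21/5) = -46*(-103/25) = 4738/25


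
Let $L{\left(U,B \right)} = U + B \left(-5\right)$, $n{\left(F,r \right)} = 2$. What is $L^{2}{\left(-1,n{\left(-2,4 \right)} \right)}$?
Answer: $121$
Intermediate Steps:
$L{\left(U,B \right)} = U - 5 B$
$L^{2}{\left(-1,n{\left(-2,4 \right)} \right)} = \left(-1 - 10\right)^{2} = \left(-11\right)^{2} = 121$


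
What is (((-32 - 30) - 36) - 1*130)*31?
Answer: -7068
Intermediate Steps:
(((-32 - 30) - 36) - 1*130)*31 = ((-62 - 36) - 130)*31 = (-98 - 130)*31 = -228*31 = -7068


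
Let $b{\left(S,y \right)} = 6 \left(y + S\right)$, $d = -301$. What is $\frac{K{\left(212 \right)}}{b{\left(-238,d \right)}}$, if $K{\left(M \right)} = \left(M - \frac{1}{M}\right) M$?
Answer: $- \frac{14981}{1078} \approx -13.897$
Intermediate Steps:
$b{\left(S,y \right)} = 6 S + 6 y$ ($b{\left(S,y \right)} = 6 \left(S + y\right) = 6 S + 6 y$)
$K{\left(M \right)} = M \left(M - \frac{1}{M}\right)$
$\frac{K{\left(212 \right)}}{b{\left(-238,d \right)}} = \frac{-1 + 212^{2}}{6 \left(-238\right) + 6 \left(-301\right)} = \frac{-1 + 44944}{-1428 - 1806} = \frac{44943}{-3234} = 44943 \left(- \frac{1}{3234}\right) = - \frac{14981}{1078}$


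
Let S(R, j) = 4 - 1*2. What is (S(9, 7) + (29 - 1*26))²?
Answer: 25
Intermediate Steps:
S(R, j) = 2 (S(R, j) = 4 - 2 = 2)
(S(9, 7) + (29 - 1*26))² = (2 + (29 - 1*26))² = (2 + (29 - 26))² = (2 + 3)² = 5² = 25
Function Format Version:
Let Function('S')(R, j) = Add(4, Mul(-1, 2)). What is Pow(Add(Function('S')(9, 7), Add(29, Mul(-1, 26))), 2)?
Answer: 25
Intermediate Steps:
Function('S')(R, j) = 2 (Function('S')(R, j) = Add(4, -2) = 2)
Pow(Add(Function('S')(9, 7), Add(29, Mul(-1, 26))), 2) = Pow(Add(2, Add(29, Mul(-1, 26))), 2) = Pow(Add(2, Add(29, -26)), 2) = Pow(Add(2, 3), 2) = Pow(5, 2) = 25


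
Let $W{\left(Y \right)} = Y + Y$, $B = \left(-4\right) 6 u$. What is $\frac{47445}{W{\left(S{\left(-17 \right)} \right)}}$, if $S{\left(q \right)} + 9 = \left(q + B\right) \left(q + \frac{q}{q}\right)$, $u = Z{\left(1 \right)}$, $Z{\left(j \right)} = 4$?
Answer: $\frac{47445}{3598} \approx 13.186$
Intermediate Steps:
$u = 4$
$B = -96$ ($B = \left(-4\right) 6 \cdot 4 = \left(-24\right) 4 = -96$)
$S{\left(q \right)} = -9 + \left(1 + q\right) \left(-96 + q\right)$ ($S{\left(q \right)} = -9 + \left(q - 96\right) \left(q + \frac{q}{q}\right) = -9 + \left(-96 + q\right) \left(q + 1\right) = -9 + \left(-96 + q\right) \left(1 + q\right) = -9 + \left(1 + q\right) \left(-96 + q\right)$)
$W{\left(Y \right)} = 2 Y$
$\frac{47445}{W{\left(S{\left(-17 \right)} \right)}} = \frac{47445}{2 \left(-105 + \left(-17\right)^{2} - -1615\right)} = \frac{47445}{2 \left(-105 + 289 + 1615\right)} = \frac{47445}{2 \cdot 1799} = \frac{47445}{3598}$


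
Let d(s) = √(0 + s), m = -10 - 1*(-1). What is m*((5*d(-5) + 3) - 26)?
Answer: 207 - 45*I*√5 ≈ 207.0 - 100.62*I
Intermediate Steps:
m = -9 (m = -10 + 1 = -9)
d(s) = √s
m*((5*d(-5) + 3) - 26) = -9*((5*√(-5) + 3) - 26) = -9*((5*(I*√5) + 3) - 26) = -9*((5*I*√5 + 3) - 26) = -9*((3 + 5*I*√5) - 26) = -9*(-23 + 5*I*√5) = 207 - 45*I*√5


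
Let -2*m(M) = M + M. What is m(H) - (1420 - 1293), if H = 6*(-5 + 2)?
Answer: -109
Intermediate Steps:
H = -18 (H = 6*(-3) = -18)
m(M) = -M (m(M) = -(M + M)/2 = -M)
m(H) - (1420 - 1293) = -1*(-18) - (1420 - 1293) = 18 - 1*127 = 18 - 127 = -109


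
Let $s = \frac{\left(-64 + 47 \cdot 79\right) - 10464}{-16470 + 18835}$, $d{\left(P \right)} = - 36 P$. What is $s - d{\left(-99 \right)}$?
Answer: $- \frac{1687135}{473} \approx -3566.9$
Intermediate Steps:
$s = - \frac{1363}{473}$ ($s = \frac{\left(-64 + 3713\right) - 10464}{2365} = \left(3649 - 10464\right) \frac{1}{2365} = \left(-6815\right) \frac{1}{2365} = - \frac{1363}{473} \approx -2.8816$)
$s - d{\left(-99 \right)} = - \frac{1363}{473} - \left(-36\right) \left(-99\right) = - \frac{1363}{473} - 3564 = - \frac{1687135}{473}$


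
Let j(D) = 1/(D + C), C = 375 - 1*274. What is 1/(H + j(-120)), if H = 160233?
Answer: 19/3044426 ≈ 6.2409e-6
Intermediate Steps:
C = 101 (C = 375 - 274 = 101)
j(D) = 1/(101 + D) (j(D) = 1/(D + 101) = 1/(101 + D))
1/(H + j(-120)) = 1/(160233 + 1/(101 - 120)) = 1/(160233 + 1/(-19)) = 1/(160233 - 1/19) = 1/(3044426/19) = 19/3044426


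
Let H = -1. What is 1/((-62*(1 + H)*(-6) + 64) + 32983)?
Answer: 1/33047 ≈ 3.0260e-5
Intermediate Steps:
1/((-62*(1 + H)*(-6) + 64) + 32983) = 1/((-62*(1 - 1)*(-6) + 64) + 32983) = 1/((-0*(-6) + 64) + 32983) = 1/((-62*0 + 64) + 32983) = 1/((0 + 64) + 32983) = 1/(64 + 32983) = 1/33047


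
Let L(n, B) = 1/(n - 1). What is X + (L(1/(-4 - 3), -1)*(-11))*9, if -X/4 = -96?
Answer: 3765/8 ≈ 470.63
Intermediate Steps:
L(n, B) = 1/(-1 + n)
X = 384 (X = -4*(-96) = 384)
X + (L(1/(-4 - 3), -1)*(-11))*9 = 384 + (-11/(-1 + 1/(-4 - 3)))*9 = 384 + (-11/(-1 + 1/(-7)))*9 = 384 + (-11/(-1 - ⅐))*9 = 384 + (-11/(-8/7))*9 = 384 - 7/8*(-11)*9 = 384 + (77/8)*9 = 384 + 693/8 = 3765/8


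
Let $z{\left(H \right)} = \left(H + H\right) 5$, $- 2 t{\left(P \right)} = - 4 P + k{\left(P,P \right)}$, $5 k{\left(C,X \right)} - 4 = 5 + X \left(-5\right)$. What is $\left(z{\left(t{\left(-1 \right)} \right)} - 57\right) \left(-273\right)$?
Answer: $24843$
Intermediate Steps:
$k{\left(C,X \right)} = \frac{9}{5} - X$ ($k{\left(C,X \right)} = \frac{4}{5} + \frac{5 + X \left(-5\right)}{5} = \frac{4}{5} + \frac{5 - 5 X}{5} = \frac{4}{5} - \left(-1 + X\right) = \frac{9}{5} - X$)
$t{\left(P \right)} = - \frac{9}{10} + \frac{5 P}{2}$ ($t{\left(P \right)} = - \frac{- 4 P - \left(- \frac{9}{5} + P\right)}{2} = - \frac{\frac{9}{5} - 5 P}{2} = - \frac{9}{10} + \frac{5 P}{2}$)
$z{\left(H \right)} = 10 H$ ($z{\left(H \right)} = 2 H 5 = 10 H$)
$\left(z{\left(t{\left(-1 \right)} \right)} - 57\right) \left(-273\right) = \left(10 \left(- \frac{9}{10} + \frac{5}{2} \left(-1\right)\right) - 57\right) \left(-273\right) = \left(10 \left(- \frac{9}{10} - \frac{5}{2}\right) - 57\right) \left(-273\right) = \left(10 \left(- \frac{17}{5}\right) - 57\right) \left(-273\right) = \left(-34 - 57\right) \left(-273\right) = \left(-91\right) \left(-273\right) = 24843$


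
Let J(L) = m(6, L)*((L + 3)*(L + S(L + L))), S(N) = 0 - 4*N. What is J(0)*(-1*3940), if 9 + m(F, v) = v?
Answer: 0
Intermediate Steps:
m(F, v) = -9 + v
S(N) = -4*N
J(L) = -7*L*(-9 + L)*(3 + L) (J(L) = (-9 + L)*((L + 3)*(L - 4*(L + L))) = (-9 + L)*((3 + L)*(L - 8*L)) = (-9 + L)*((3 + L)*(-7*L)) = (-9 + L)*(-7*L*(3 + L)) = -7*L*(-9 + L)*(3 + L))
J(0)*(-1*3940) = (7*0*(-9 + 0)*(-3 - 1*0))*(-1*3940) = (7*0*(-9)*(-3 + 0))*(-3940) = (7*0*(-9)*(-3))*(-3940) = 0*(-3940) = 0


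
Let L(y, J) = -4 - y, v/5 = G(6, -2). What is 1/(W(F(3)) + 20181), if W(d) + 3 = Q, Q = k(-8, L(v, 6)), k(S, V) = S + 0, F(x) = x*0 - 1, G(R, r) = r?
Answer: 1/20170 ≈ 4.9579e-5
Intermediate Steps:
v = -10 (v = 5*(-2) = -10)
F(x) = -1 (F(x) = 0 - 1 = -1)
k(S, V) = S
Q = -8
W(d) = -11 (W(d) = -3 - 8 = -11)
1/(W(F(3)) + 20181) = 1/(-11 + 20181) = 1/20170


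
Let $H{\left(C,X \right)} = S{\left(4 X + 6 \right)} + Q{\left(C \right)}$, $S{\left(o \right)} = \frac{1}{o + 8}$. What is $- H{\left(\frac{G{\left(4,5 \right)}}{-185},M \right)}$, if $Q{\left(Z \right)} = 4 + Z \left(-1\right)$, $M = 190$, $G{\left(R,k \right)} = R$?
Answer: $- \frac{576041}{143190} \approx -4.0229$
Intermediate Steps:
$Q{\left(Z \right)} = 4 - Z$
$S{\left(o \right)} = \frac{1}{8 + o}$
$H{\left(C,X \right)} = 4 + \frac{1}{14 + 4 X} - C$ ($H{\left(C,X \right)} = \frac{1}{8 + \left(4 X + 6\right)} - \left(-4 + C\right) = \frac{1}{8 + \left(6 + 4 X\right)} - \left(-4 + C\right) = \frac{1}{14 + 4 X} - \left(-4 + C\right) = 4 + \frac{1}{14 + 4 X} - C$)
$- H{\left(\frac{G{\left(4,5 \right)}}{-185},M \right)} = - \frac{1 + 2 \left(4 - \frac{4}{-185}\right) \left(7 + 2 \cdot 190\right)}{2 \left(7 + 2 \cdot 190\right)} = - \frac{1 + 2 \left(4 - 4 \left(- \frac{1}{185}\right)\right) \left(7 + 380\right)}{2 \left(7 + 380\right)} = - \frac{1 + 2 \left(4 - - \frac{4}{185}\right) 387}{2 \cdot 387} = - \frac{1 + 2 \left(4 + \frac{4}{185}\right) 387}{2 \cdot 387} = - \frac{1 + 2 \cdot \frac{744}{185} \cdot 387}{2 \cdot 387} = - \frac{1 + \frac{575856}{185}}{2 \cdot 387} = - \frac{576041}{2 \cdot 387 \cdot 185} = \left(-1\right) \frac{576041}{143190} = - \frac{576041}{143190}$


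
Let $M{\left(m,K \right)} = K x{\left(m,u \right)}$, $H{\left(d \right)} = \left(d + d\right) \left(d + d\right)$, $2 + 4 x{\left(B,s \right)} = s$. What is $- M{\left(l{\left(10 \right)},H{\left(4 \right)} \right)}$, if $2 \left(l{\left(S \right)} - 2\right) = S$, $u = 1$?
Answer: $16$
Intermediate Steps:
$x{\left(B,s \right)} = - \frac{1}{2} + \frac{s}{4}$
$l{\left(S \right)} = 2 + \frac{S}{2}$
$H{\left(d \right)} = 4 d^{2}$ ($H{\left(d \right)} = 2 d 2 d = 4 d^{2}$)
$M{\left(m,K \right)} = - \frac{K}{4}$ ($M{\left(m,K \right)} = K \left(- \frac{1}{2} + \frac{1}{4} \cdot 1\right) = K \left(- \frac{1}{2} + \frac{1}{4}\right) = K \left(- \frac{1}{4}\right) = - \frac{K}{4}$)
$- M{\left(l{\left(10 \right)},H{\left(4 \right)} \right)} = - \frac{\left(-1\right) 4 \cdot 4^{2}}{4} = - \frac{\left(-1\right) 4 \cdot 16}{4} = - \frac{\left(-1\right) 64}{4} = \left(-1\right) \left(-16\right) = 16$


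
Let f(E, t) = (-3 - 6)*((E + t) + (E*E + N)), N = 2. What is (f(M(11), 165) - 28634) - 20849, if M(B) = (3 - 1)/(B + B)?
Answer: -6169414/121 ≈ -50987.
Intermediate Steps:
M(B) = 1/B (M(B) = 2/((2*B)) = 2*(1/(2*B)) = 1/B)
f(E, t) = -18 - 9*E - 9*t - 9*E² (f(E, t) = (-3 - 6)*((E + t) + (E*E + 2)) = -9*((E + t) + (E² + 2)) = -9*((E + t) + (2 + E²)) = -9*(2 + E + t + E²) = -18 - 9*E - 9*t - 9*E²)
(f(M(11), 165) - 28634) - 20849 = ((-18 - 9/11 - 9*165 - 9*(1/11)²) - 28634) - 20849 = ((-18 - 9*1/11 - 1485 - 9*(1/11)²) - 28634) - 20849 = ((-18 - 9/11 - 1485 - 9*1/121) - 28634) - 20849 = ((-18 - 9/11 - 1485 - 9/121) - 28634) - 20849 = (-181971/121 - 28634) - 20849 = -3646685/121 - 20849 = -6169414/121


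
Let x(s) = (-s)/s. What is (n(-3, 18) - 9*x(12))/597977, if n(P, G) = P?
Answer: 6/597977 ≈ 1.0034e-5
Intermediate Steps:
x(s) = -1
(n(-3, 18) - 9*x(12))/597977 = (-3 - 9*(-1))/597977 = (-3 + 9)*(1/597977) = 6*(1/597977) = 6/597977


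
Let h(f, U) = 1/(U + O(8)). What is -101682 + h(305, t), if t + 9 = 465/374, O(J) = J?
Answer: -9252688/91 ≈ -1.0168e+5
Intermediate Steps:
t = -2901/374 (t = -9 + 465/374 = -2901/374 ≈ -7.7567)
h(f, U) = 1/(8 + U) (h(f, U) = 1/(U + 8) = 1/(8 + U))
-101682 + h(305, t) = -101682 + 1/(8 - 2901/374) = -101682 + 1/(91/374) = -101682 + 374/91 = -9252688/91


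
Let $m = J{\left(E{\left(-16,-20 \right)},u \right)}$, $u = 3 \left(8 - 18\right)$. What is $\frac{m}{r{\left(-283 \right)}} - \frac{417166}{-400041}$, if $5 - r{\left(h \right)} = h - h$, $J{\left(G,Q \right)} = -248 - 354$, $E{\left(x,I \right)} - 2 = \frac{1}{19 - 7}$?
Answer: $- \frac{238738852}{2000205} \approx -119.36$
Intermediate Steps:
$E{\left(x,I \right)} = \frac{25}{12}$ ($E{\left(x,I \right)} = 2 + \frac{1}{19 - 7} = 2 + \frac{1}{12} = \frac{25}{12}$)
$u = -30$ ($u = 3 \left(-10\right) = -30$)
$J{\left(G,Q \right)} = -602$
$r{\left(h \right)} = 5$ ($r{\left(h \right)} = 5 - \left(h - h\right) = 5 - 0 = 5 + 0 = 5$)
$m = -602$
$\frac{m}{r{\left(-283 \right)}} - \frac{417166}{-400041} = - \frac{602}{5} - \frac{417166}{-400041} = \left(-602\right) \frac{1}{5} - - \frac{417166}{400041} = - \frac{602}{5} + \frac{417166}{400041} = - \frac{238738852}{2000205}$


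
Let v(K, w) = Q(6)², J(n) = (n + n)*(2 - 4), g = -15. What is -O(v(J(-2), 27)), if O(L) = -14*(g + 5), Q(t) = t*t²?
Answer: -140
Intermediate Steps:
J(n) = -4*n (J(n) = (2*n)*(-2) = -4*n)
Q(t) = t³
v(K, w) = 46656 (v(K, w) = (6³)² = 216² = 46656)
O(L) = 140 (O(L) = -14*(-15 + 5) = -14*(-10) = 140)
-O(v(J(-2), 27)) = -1*140 = -140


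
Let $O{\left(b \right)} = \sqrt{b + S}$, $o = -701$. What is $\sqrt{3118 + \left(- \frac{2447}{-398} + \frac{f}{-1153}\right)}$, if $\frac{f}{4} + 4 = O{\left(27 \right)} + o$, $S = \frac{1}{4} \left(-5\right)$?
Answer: $\frac{\sqrt{658409750361242 - 365279624 \sqrt{103}}}{458894} \approx 55.916$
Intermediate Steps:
$S = - \frac{5}{4}$ ($S = \frac{1}{4} \left(-5\right) = - \frac{5}{4} \approx -1.25$)
$O{\left(b \right)} = \sqrt{- \frac{5}{4} + b}$ ($O{\left(b \right)} = \sqrt{b - \frac{5}{4}} = \sqrt{- \frac{5}{4} + b}$)
$f = -2820 + 2 \sqrt{103}$ ($f = -16 + 4 \left(\frac{\sqrt{-5 + 4 \cdot 27}}{2} - 701\right) = -16 + 4 \left(\frac{\sqrt{-5 + 108}}{2} - 701\right) = -16 + 4 \left(\frac{\sqrt{103}}{2} - 701\right) = -16 + 4 \left(-701 + \frac{\sqrt{103}}{2}\right) = -16 - \left(2804 - 2 \sqrt{103}\right) = -2820 + 2 \sqrt{103} \approx -2799.7$)
$\sqrt{3118 + \left(- \frac{2447}{-398} + \frac{f}{-1153}\right)} = \sqrt{3118 + \left(- \frac{2447}{-398} + \frac{-2820 + 2 \sqrt{103}}{-1153}\right)} = \sqrt{3118 + \left(\left(-2447\right) \left(- \frac{1}{398}\right) + \left(-2820 + 2 \sqrt{103}\right) \left(- \frac{1}{1153}\right)\right)} = \sqrt{3118 + \left(\frac{2447}{398} + \left(\frac{2820}{1153} - \frac{2 \sqrt{103}}{1153}\right)\right)} = \sqrt{3118 + \left(\frac{3943751}{458894} - \frac{2 \sqrt{103}}{1153}\right)} = \sqrt{\frac{1434775243}{458894} - \frac{2 \sqrt{103}}{1153}}$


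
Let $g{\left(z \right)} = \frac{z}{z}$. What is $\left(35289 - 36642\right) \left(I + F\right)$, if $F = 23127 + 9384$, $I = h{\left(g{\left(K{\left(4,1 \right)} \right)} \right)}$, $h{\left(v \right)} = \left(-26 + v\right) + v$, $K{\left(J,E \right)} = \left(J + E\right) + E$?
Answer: $-43954911$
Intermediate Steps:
$K{\left(J,E \right)} = J + 2 E$ ($K{\left(J,E \right)} = \left(E + J\right) + E = J + 2 E$)
$g{\left(z \right)} = 1$
$h{\left(v \right)} = -26 + 2 v$
$I = -24$ ($I = -26 + 2 \cdot 1 = -26 + 2 = -24$)
$F = 32511$
$\left(35289 - 36642\right) \left(I + F\right) = \left(35289 - 36642\right) \left(-24 + 32511\right) = \left(-1353\right) 32487 = -43954911$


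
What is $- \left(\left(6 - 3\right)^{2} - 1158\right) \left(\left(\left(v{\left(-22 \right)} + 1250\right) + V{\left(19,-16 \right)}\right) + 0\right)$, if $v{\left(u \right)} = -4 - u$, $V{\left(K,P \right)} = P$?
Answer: $1438548$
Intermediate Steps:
$- \left(\left(6 - 3\right)^{2} - 1158\right) \left(\left(\left(v{\left(-22 \right)} + 1250\right) + V{\left(19,-16 \right)}\right) + 0\right) = - \left(\left(6 - 3\right)^{2} - 1158\right) \left(\left(\left(\left(-4 - -22\right) + 1250\right) - 16\right) + 0\right) = - \left(3^{2} - 1158\right) \left(\left(\left(\left(-4 + 22\right) + 1250\right) - 16\right) + 0\right) = - \left(9 - 1158\right) \left(\left(\left(18 + 1250\right) - 16\right) + 0\right) = - \left(-1149\right) \left(\left(1268 - 16\right) + 0\right) = - \left(-1149\right) \left(1252 + 0\right) = - \left(-1149\right) 1252 = \left(-1\right) \left(-1438548\right) = 1438548$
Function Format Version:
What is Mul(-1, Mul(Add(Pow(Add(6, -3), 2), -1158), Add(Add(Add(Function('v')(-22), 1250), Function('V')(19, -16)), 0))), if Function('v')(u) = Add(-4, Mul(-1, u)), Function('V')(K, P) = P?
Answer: 1438548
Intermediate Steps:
Mul(-1, Mul(Add(Pow(Add(6, -3), 2), -1158), Add(Add(Add(Function('v')(-22), 1250), Function('V')(19, -16)), 0))) = Mul(-1, Mul(Add(Pow(Add(6, -3), 2), -1158), Add(Add(Add(Add(-4, Mul(-1, -22)), 1250), -16), 0))) = Mul(-1, Mul(Add(Pow(3, 2), -1158), Add(Add(Add(Add(-4, 22), 1250), -16), 0))) = Mul(-1, Mul(Add(9, -1158), Add(Add(Add(18, 1250), -16), 0))) = Mul(-1, Mul(-1149, Add(Add(1268, -16), 0))) = Mul(-1, Mul(-1149, Add(1252, 0))) = Mul(-1, Mul(-1149, 1252)) = Mul(-1, -1438548) = 1438548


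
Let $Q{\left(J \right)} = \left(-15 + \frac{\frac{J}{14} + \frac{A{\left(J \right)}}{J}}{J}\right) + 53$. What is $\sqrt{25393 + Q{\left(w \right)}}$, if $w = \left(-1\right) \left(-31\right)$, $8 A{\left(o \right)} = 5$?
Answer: $\frac{5 \sqrt{766415202}}{868} \approx 159.47$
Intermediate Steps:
$A{\left(o \right)} = \frac{5}{8}$ ($A{\left(o \right)} = \frac{1}{8} \cdot 5 = \frac{5}{8}$)
$w = 31$
$Q{\left(J \right)} = 38 + \frac{\frac{J}{14} + \frac{5}{8 J}}{J}$ ($Q{\left(J \right)} = \left(-15 + \frac{\frac{J}{14} + \frac{5}{8 J}}{J}\right) + 53 = 38 + \frac{\frac{J}{14} + \frac{5}{8 J}}{J}$)
$\sqrt{25393 + Q{\left(w \right)}} = \sqrt{25393 + \left(\frac{533}{14} + \frac{5}{8 \cdot 961}\right)} = \sqrt{25393 + \left(\frac{533}{14} + \frac{5}{8} \cdot \frac{1}{961}\right)} = \sqrt{25393 + \left(\frac{533}{14} + \frac{5}{7688}\right)} = \sqrt{25393 + \frac{2048887}{53816}} = \sqrt{\frac{1368598575}{53816}} = \frac{5 \sqrt{766415202}}{868}$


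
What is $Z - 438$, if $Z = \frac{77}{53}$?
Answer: $- \frac{23137}{53} \approx -436.55$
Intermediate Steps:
$Z = \frac{77}{53}$ ($Z = 77 \cdot \frac{1}{53} = \frac{77}{53} \approx 1.4528$)
$Z - 438 = \frac{77}{53} - 438 = - \frac{23137}{53}$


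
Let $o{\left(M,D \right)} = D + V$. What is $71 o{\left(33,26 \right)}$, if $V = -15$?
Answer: $781$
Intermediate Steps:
$o{\left(M,D \right)} = -15 + D$ ($o{\left(M,D \right)} = D - 15 = -15 + D$)
$71 o{\left(33,26 \right)} = 71 \left(-15 + 26\right) = 71 \cdot 11 = 781$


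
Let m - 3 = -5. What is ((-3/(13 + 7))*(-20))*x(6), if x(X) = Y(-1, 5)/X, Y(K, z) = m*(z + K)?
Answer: -4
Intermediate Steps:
m = -2 (m = 3 - 5 = -2)
Y(K, z) = -2*K - 2*z (Y(K, z) = -2*(z + K) = -2*(K + z) = -2*K - 2*z)
x(X) = -8/X (x(X) = (-2*(-1) - 2*5)/X = (2 - 10)/X = -8/X)
((-3/(13 + 7))*(-20))*x(6) = ((-3/(13 + 7))*(-20))*(-8/6) = ((-3/20)*(-20))*(-8*⅙) = (((1/20)*(-3))*(-20))*(-4/3) = -3/20*(-20)*(-4/3) = 3*(-4/3) = -4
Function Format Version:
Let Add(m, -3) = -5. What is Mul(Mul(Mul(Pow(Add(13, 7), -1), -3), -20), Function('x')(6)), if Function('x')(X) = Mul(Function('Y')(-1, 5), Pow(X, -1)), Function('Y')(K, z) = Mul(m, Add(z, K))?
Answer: -4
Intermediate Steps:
m = -2 (m = Add(3, -5) = -2)
Function('Y')(K, z) = Add(Mul(-2, K), Mul(-2, z)) (Function('Y')(K, z) = Mul(-2, Add(z, K)) = Mul(-2, Add(K, z)) = Add(Mul(-2, K), Mul(-2, z)))
Function('x')(X) = Mul(-8, Pow(X, -1)) (Function('x')(X) = Mul(Add(Mul(-2, -1), Mul(-2, 5)), Pow(X, -1)) = Mul(Add(2, -10), Pow(X, -1)) = Mul(-8, Pow(X, -1)))
Mul(Mul(Mul(Pow(Add(13, 7), -1), -3), -20), Function('x')(6)) = Mul(Mul(Mul(Pow(Add(13, 7), -1), -3), -20), Mul(-8, Pow(6, -1))) = Mul(Mul(Mul(Pow(20, -1), -3), -20), Mul(-8, Rational(1, 6))) = Mul(Mul(Mul(Rational(1, 20), -3), -20), Rational(-4, 3)) = Mul(Mul(Rational(-3, 20), -20), Rational(-4, 3)) = Mul(3, Rational(-4, 3)) = -4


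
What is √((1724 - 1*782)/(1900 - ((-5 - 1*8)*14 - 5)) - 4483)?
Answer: I*√19524049873/2087 ≈ 66.952*I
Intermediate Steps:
√((1724 - 1*782)/(1900 - ((-5 - 1*8)*14 - 5)) - 4483) = √((1724 - 782)/(1900 - ((-5 - 8)*14 - 5)) - 4483) = √(942/(1900 - (-13*14 - 5)) - 4483) = √(942/(1900 - (-182 - 5)) - 4483) = √(942/(1900 - 1*(-187)) - 4483) = √(942/(1900 + 187) - 4483) = √(942/2087 - 4483) = √(-9355079/2087) = I*√19524049873/2087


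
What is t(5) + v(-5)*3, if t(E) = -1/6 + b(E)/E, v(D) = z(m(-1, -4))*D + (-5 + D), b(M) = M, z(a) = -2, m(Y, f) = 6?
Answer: 5/6 ≈ 0.83333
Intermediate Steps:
v(D) = -5 - D (v(D) = -2*D + (-5 + D) = -5 - D)
t(E) = 5/6 (t(E) = -1/6 + E/E = -1*1/6 + 1 = -1/6 + 1 = 5/6)
t(5) + v(-5)*3 = 5/6 + (-5 - 1*(-5))*3 = 5/6 + (-5 + 5)*3 = 5/6 + 0*3 = 5/6 + 0 = 5/6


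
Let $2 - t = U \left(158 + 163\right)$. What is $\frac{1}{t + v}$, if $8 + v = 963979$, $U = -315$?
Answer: $\frac{1}{1065088} \approx 9.3889 \cdot 10^{-7}$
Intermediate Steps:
$t = 101117$ ($t = 2 - - 315 \left(158 + 163\right) = 2 - \left(-315\right) 321 = 2 - -101115 = 2 + 101115 = 101117$)
$v = 963971$ ($v = -8 + 963979 = 963971$)
$\frac{1}{t + v} = \frac{1}{101117 + 963971} = \frac{1}{1065088}$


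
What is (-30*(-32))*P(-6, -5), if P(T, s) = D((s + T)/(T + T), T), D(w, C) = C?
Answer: -5760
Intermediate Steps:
P(T, s) = T
(-30*(-32))*P(-6, -5) = -30*(-32)*(-6) = 960*(-6) = -5760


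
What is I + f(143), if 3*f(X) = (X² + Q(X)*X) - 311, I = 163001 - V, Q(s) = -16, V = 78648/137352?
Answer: 966903296/5723 ≈ 1.6895e+5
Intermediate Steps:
V = 3277/5723 (V = 78648*(1/137352) = 3277/5723 ≈ 0.57260)
I = 932851446/5723 (I = 163001 - 1*3277/5723 = 163001 - 3277/5723 = 932851446/5723 ≈ 1.6300e+5)
f(X) = -311/3 - 16*X/3 + X²/3 (f(X) = ((X² - 16*X) - 311)/3 = (-311 + X² - 16*X)/3 = -311/3 - 16*X/3 + X²/3)
I + f(143) = 932851446/5723 + (-311/3 - 16/3*143 + (⅓)*143²) = 932851446/5723 + (-311/3 - 2288/3 + (⅓)*20449) = 932851446/5723 + (-311/3 - 2288/3 + 20449/3) = 932851446/5723 + 5950 = 966903296/5723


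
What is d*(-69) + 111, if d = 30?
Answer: -1959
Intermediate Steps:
d*(-69) + 111 = 30*(-69) + 111 = -2070 + 111 = -1959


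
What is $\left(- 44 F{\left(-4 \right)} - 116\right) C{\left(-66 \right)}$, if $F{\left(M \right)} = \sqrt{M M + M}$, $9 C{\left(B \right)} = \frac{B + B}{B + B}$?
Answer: $- \frac{116}{9} - \frac{88 \sqrt{3}}{9} \approx -29.824$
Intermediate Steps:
$C{\left(B \right)} = \frac{1}{9}$ ($C{\left(B \right)} = \frac{\left(B + B\right) \frac{1}{B + B}}{9} = \frac{2 B \frac{1}{2 B}}{9} = \frac{1}{9} \cdot 1 = \frac{1}{9}$)
$F{\left(M \right)} = \sqrt{M + M^{2}}$ ($F{\left(M \right)} = \sqrt{M^{2} + M} = \sqrt{M + M^{2}}$)
$\left(- 44 F{\left(-4 \right)} - 116\right) C{\left(-66 \right)} = \left(- 44 \sqrt{- 4 \left(1 - 4\right)} - 116\right) \frac{1}{9} = \left(- 44 \sqrt{\left(-4\right) \left(-3\right)} - 116\right) \frac{1}{9} = \left(- 44 \sqrt{12} - 116\right) \frac{1}{9} = \left(- 44 \cdot 2 \sqrt{3} - 116\right) \frac{1}{9} = \left(- 88 \sqrt{3} - 116\right) \frac{1}{9} = \left(-116 - 88 \sqrt{3}\right) \frac{1}{9} = - \frac{116}{9} - \frac{88 \sqrt{3}}{9}$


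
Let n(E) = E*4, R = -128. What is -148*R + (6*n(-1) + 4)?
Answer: 18924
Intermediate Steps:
n(E) = 4*E
-148*R + (6*n(-1) + 4) = -148*(-128) + (6*(4*(-1)) + 4) = 18944 + (6*(-4) + 4) = 18944 + (-24 + 4) = 18944 - 20 = 18924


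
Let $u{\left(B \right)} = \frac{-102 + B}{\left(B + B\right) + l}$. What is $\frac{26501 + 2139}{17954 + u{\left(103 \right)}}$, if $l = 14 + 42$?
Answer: $\frac{7503680}{4703949} \approx 1.5952$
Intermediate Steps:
$l = 56$
$u{\left(B \right)} = \frac{-102 + B}{56 + 2 B}$ ($u{\left(B \right)} = \frac{-102 + B}{\left(B + B\right) + 56} = \frac{-102 + B}{2 B + 56} = \frac{-102 + B}{56 + 2 B}$)
$\frac{26501 + 2139}{17954 + u{\left(103 \right)}} = \frac{26501 + 2139}{17954 + \frac{-102 + 103}{2 \left(28 + 103\right)}} = \frac{28640}{17954 + \frac{1}{2} \cdot \frac{1}{131} \cdot 1} = \frac{28640}{17954 + \frac{1}{262}} = \frac{28640}{\frac{4703949}{262}} = 28640 \cdot \frac{262}{4703949} = \frac{7503680}{4703949}$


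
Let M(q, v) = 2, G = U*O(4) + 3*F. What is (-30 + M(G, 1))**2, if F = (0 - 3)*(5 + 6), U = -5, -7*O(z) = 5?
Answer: 784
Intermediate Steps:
O(z) = -5/7 (O(z) = -1/7*5 = -5/7)
F = -33 (F = -3*11 = -33)
G = -668/7 (G = -5*(-5/7) + 3*(-33) = 25/7 - 99 = -668/7 ≈ -95.429)
(-30 + M(G, 1))**2 = (-30 + 2)**2 = (-28)**2 = 784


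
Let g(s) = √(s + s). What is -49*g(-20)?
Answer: -98*I*√10 ≈ -309.9*I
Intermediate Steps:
g(s) = √2*√s (g(s) = √(2*s) = √2*√s)
-49*g(-20) = -49*√2*√(-20) = -49*√2*2*I*√5 = -98*I*√10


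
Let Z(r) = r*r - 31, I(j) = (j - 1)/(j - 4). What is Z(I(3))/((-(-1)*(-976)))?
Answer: 27/976 ≈ 0.027664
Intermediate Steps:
I(j) = (-1 + j)/(-4 + j)
Z(r) = -31 + r² (Z(r) = r² - 31 = -31 + r²)
Z(I(3))/((-(-1)*(-976))) = (-31 + ((-1 + 3)/(-4 + 3))²)/((-(-1)*(-976))) = (-31 + (2/(-1))²)/((-1*976)) = (-31 + (-1*2)²)/(-976) = (-31 + (-2)²)*(-1/976) = (-31 + 4)*(-1/976) = -27*(-1/976) = 27/976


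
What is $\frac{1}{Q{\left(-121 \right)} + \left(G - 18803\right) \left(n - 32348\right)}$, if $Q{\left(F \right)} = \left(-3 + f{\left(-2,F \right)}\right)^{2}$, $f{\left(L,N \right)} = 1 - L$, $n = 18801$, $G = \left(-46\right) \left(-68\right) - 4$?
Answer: $\frac{1}{212403413} \approx 4.708 \cdot 10^{-9}$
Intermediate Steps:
$G = 3124$ ($G = 3128 - 4 = 3124$)
$Q{\left(F \right)} = 0$ ($Q{\left(F \right)} = \left(-3 + \left(1 - -2\right)\right)^{2} = \left(-3 + \left(1 + 2\right)\right)^{2} = \left(-3 + 3\right)^{2} = 0^{2} = 0$)
$\frac{1}{Q{\left(-121 \right)} + \left(G - 18803\right) \left(n - 32348\right)} = \frac{1}{0 + \left(3124 - 18803\right) \left(18801 - 32348\right)} = \frac{1}{0 - -212403413} = \frac{1}{0 + 212403413} = \frac{1}{212403413}$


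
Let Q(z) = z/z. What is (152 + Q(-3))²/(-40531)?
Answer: -23409/40531 ≈ -0.57756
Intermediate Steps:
Q(z) = 1
(152 + Q(-3))²/(-40531) = (152 + 1)²/(-40531) = 153²*(-1/40531) = 23409*(-1/40531) = -23409/40531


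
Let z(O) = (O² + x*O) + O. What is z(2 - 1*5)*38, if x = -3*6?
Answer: 2280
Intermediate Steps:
x = -18
z(O) = O² - 17*O (z(O) = (O² - 18*O) + O = O² - 17*O)
z(2 - 1*5)*38 = ((2 - 1*5)*(-17 + (2 - 1*5)))*38 = ((2 - 5)*(-17 + (2 - 5)))*38 = -3*(-17 - 3)*38 = -3*(-20)*38 = 60*38 = 2280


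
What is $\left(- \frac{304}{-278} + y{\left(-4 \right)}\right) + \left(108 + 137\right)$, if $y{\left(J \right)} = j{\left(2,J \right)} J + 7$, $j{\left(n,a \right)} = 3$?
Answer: $\frac{33512}{139} \approx 241.09$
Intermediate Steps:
$y{\left(J \right)} = 7 + 3 J$ ($y{\left(J \right)} = 3 J + 7 = 7 + 3 J$)
$\left(- \frac{304}{-278} + y{\left(-4 \right)}\right) + \left(108 + 137\right) = \left(- \frac{304}{-278} + \left(7 + 3 \left(-4\right)\right)\right) + \left(108 + 137\right) = \left(\left(-304\right) \left(- \frac{1}{278}\right) + \left(7 - 12\right)\right) + 245 = \left(\frac{152}{139} - 5\right) + 245 = - \frac{543}{139} + 245 = \frac{33512}{139}$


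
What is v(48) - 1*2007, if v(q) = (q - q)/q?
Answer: -2007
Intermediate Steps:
v(q) = 0 (v(q) = 0/q = 0)
v(48) - 1*2007 = 0 - 1*2007 = 0 - 2007 = -2007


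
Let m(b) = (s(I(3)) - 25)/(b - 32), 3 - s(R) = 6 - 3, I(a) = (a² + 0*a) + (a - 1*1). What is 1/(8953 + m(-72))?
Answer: 104/931137 ≈ 0.00011169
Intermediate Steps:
I(a) = -1 + a + a² (I(a) = (a² + 0) + (a - 1) = a² + (-1 + a) = -1 + a + a²)
s(R) = 0 (s(R) = 3 - (6 - 3) = 3 - 1*3 = 3 - 3 = 0)
m(b) = -25/(-32 + b) (m(b) = (0 - 25)/(b - 32) = -25/(-32 + b))
1/(8953 + m(-72)) = 1/(8953 - 25/(-32 - 72)) = 1/(8953 - 25/(-104)) = 1/(8953 - 25*(-1/104)) = 1/(8953 + 25/104) = 1/(931137/104) = 104/931137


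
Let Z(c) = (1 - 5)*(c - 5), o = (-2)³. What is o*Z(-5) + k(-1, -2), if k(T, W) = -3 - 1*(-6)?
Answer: -317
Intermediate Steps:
o = -8
k(T, W) = 3 (k(T, W) = -3 + 6 = 3)
Z(c) = 20 - 4*c (Z(c) = -4*(-5 + c) = 20 - 4*c)
o*Z(-5) + k(-1, -2) = -8*(20 - 4*(-5)) + 3 = -8*(20 + 20) + 3 = -8*40 + 3 = -320 + 3 = -317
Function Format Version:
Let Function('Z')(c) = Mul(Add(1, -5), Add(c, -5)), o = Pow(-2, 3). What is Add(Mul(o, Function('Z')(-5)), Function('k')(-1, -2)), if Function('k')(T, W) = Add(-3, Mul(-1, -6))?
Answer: -317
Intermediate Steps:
o = -8
Function('k')(T, W) = 3 (Function('k')(T, W) = Add(-3, 6) = 3)
Function('Z')(c) = Add(20, Mul(-4, c)) (Function('Z')(c) = Mul(-4, Add(-5, c)) = Add(20, Mul(-4, c)))
Add(Mul(o, Function('Z')(-5)), Function('k')(-1, -2)) = Add(Mul(-8, Add(20, Mul(-4, -5))), 3) = Add(Mul(-8, Add(20, 20)), 3) = Add(Mul(-8, 40), 3) = Add(-320, 3) = -317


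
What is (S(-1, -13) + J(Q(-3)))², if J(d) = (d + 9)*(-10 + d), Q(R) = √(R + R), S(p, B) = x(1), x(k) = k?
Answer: (95 + I*√6)² ≈ 9019.0 + 465.4*I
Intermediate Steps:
S(p, B) = 1
Q(R) = √2*√R (Q(R) = √(2*R) = √2*√R)
J(d) = (-10 + d)*(9 + d) (J(d) = (9 + d)*(-10 + d) = (-10 + d)*(9 + d))
(S(-1, -13) + J(Q(-3)))² = (1 + (-90 + (√2*√(-3))² - √2*√(-3)))² = (1 + (-90 + (√2*(I*√3))² - √2*I*√3))² = (1 + (-90 + (I*√6)² - I*√6))² = (1 + (-90 - 6 - I*√6))² = (1 + (-96 - I*√6))² = (-95 - I*√6)²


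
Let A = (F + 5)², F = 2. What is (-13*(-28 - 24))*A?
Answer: 33124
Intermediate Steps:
A = 49 (A = (2 + 5)² = 7² = 49)
(-13*(-28 - 24))*A = -13*(-28 - 24)*49 = -13*(-52)*49 = 676*49 = 33124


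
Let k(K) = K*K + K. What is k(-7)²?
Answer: 1764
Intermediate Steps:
k(K) = K + K² (k(K) = K² + K = K + K²)
k(-7)² = (-7*(1 - 7))² = (-7*(-6))² = 42² = 1764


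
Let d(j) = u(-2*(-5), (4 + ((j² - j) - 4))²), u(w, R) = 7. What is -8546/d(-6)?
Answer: -8546/7 ≈ -1220.9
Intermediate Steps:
d(j) = 7
-8546/d(-6) = -8546/7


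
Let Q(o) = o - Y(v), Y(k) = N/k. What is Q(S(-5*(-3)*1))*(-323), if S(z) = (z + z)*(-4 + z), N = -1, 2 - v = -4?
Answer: -639863/6 ≈ -1.0664e+5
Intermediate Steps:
v = 6 (v = 2 - 1*(-4) = 2 + 4 = 6)
S(z) = 2*z*(-4 + z) (S(z) = (2*z)*(-4 + z) = 2*z*(-4 + z))
Y(k) = -1/k
Q(o) = ⅙ + o (Q(o) = o - (-1)/6 = o - 1*(-⅙) = o + ⅙ = ⅙ + o)
Q(S(-5*(-3)*1))*(-323) = (⅙ + 2*(-5*(-3)*1)*(-4 - 5*(-3)*1))*(-323) = (⅙ + 2*(15*1)*(-4 + 15*1))*(-323) = (⅙ + 2*15*(-4 + 15))*(-323) = (⅙ + 2*15*11)*(-323) = (⅙ + 330)*(-323) = (1981/6)*(-323) = -639863/6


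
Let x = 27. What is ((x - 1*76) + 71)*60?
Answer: 1320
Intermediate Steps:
((x - 1*76) + 71)*60 = ((27 - 1*76) + 71)*60 = ((27 - 76) + 71)*60 = (-49 + 71)*60 = 22*60 = 1320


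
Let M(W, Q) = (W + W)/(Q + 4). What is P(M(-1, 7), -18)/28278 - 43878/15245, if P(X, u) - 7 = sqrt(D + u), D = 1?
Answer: -1240675369/431098110 + I*sqrt(17)/28278 ≈ -2.8779 + 0.00014581*I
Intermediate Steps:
M(W, Q) = 2*W/(4 + Q) (M(W, Q) = (2*W)/(4 + Q) = 2*W/(4 + Q))
P(X, u) = 7 + sqrt(1 + u)
P(M(-1, 7), -18)/28278 - 43878/15245 = (7 + sqrt(1 - 18))/28278 - 43878/15245 = (7 + sqrt(-17))*(1/28278) - 43878*1/15245 = (7 + I*sqrt(17))*(1/28278) - 43878/15245 = (7/28278 + I*sqrt(17)/28278) - 43878/15245 = -1240675369/431098110 + I*sqrt(17)/28278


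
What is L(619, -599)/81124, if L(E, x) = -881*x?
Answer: 527719/81124 ≈ 6.5051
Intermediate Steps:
L(619, -599)/81124 = -881*(-599)/81124 = 527719*(1/81124) = 527719/81124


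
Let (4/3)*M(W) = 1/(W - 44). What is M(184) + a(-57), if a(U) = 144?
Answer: 80643/560 ≈ 144.01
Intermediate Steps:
M(W) = 3/(4*(-44 + W)) (M(W) = 3/(4*(W - 44)) = 3/(4*(-44 + W)))
M(184) + a(-57) = 3/(4*(-44 + 184)) + 144 = (3/4)/140 + 144 = (3/4)*(1/140) + 144 = 3/560 + 144 = 80643/560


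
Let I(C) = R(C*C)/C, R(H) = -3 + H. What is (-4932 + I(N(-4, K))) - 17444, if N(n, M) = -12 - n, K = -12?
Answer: -179069/8 ≈ -22384.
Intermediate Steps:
I(C) = (-3 + C**2)/C (I(C) = (-3 + C*C)/C = (-3 + C**2)/C)
(-4932 + I(N(-4, K))) - 17444 = (-4932 + ((-12 - 1*(-4)) - 3/(-12 - 1*(-4)))) - 17444 = (-4932 + ((-12 + 4) - 3/(-12 + 4))) - 17444 = (-4932 + (-8 - 3/(-8))) - 17444 = (-4932 + (-8 - 3*(-1/8))) - 17444 = (-4932 + (-8 + 3/8)) - 17444 = (-4932 - 61/8) - 17444 = -39517/8 - 17444 = -179069/8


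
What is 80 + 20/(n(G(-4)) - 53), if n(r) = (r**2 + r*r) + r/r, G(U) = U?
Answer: 79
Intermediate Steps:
n(r) = 1 + 2*r**2 (n(r) = (r**2 + r**2) + 1 = 2*r**2 + 1 = 1 + 2*r**2)
80 + 20/(n(G(-4)) - 53) = 80 + 20/((1 + 2*(-4)**2) - 53) = 80 + 20/((1 + 2*16) - 53) = 80 + 20/((1 + 32) - 53) = 80 + 20/(33 - 53) = 80 + 20/(-20) = 80 + 20*(-1/20) = 80 - 1 = 79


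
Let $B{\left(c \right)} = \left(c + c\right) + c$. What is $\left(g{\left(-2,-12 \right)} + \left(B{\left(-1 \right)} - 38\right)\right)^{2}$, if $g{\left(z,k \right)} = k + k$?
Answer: $4225$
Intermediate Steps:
$g{\left(z,k \right)} = 2 k$
$B{\left(c \right)} = 3 c$ ($B{\left(c \right)} = 2 c + c = 3 c$)
$\left(g{\left(-2,-12 \right)} + \left(B{\left(-1 \right)} - 38\right)\right)^{2} = \left(2 \left(-12\right) + \left(3 \left(-1\right) - 38\right)\right)^{2} = \left(-24 - 41\right)^{2} = \left(-65\right)^{2} = 4225$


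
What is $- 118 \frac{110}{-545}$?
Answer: $\frac{2596}{109} \approx 23.817$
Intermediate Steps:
$- 118 \frac{110}{-545} = - 118 \cdot 110 \left(- \frac{1}{545}\right) = \left(-118\right) \left(- \frac{22}{109}\right) = \frac{2596}{109}$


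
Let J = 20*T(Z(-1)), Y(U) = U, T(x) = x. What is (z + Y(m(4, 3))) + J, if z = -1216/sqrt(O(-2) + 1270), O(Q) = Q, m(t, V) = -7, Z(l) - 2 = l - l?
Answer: 33 - 608*sqrt(317)/317 ≈ -1.1487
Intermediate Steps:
Z(l) = 2 (Z(l) = 2 + (l - l) = 2 + 0 = 2)
J = 40 (J = 20*2 = 40)
z = -608*sqrt(317)/317 (z = -1216/sqrt(-2 + 1270) = -1216*sqrt(317)/634 = -608*sqrt(317)/317 ≈ -34.149)
(z + Y(m(4, 3))) + J = (-608*sqrt(317)/317 - 7) + 40 = (-7 - 608*sqrt(317)/317) + 40 = 33 - 608*sqrt(317)/317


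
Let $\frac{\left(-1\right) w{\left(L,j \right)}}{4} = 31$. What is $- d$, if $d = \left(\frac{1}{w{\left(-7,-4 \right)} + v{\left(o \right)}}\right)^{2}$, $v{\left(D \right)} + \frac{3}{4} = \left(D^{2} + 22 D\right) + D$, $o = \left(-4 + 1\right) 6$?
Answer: $- \frac{16}{737881} \approx -2.1684 \cdot 10^{-5}$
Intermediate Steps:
$w{\left(L,j \right)} = -124$ ($w{\left(L,j \right)} = \left(-4\right) 31 = -124$)
$o = -18$ ($o = \left(-3\right) 6 = -18$)
$v{\left(D \right)} = - \frac{3}{4} + D^{2} + 23 D$ ($v{\left(D \right)} = - \frac{3}{4} + \left(\left(D^{2} + 22 D\right) + D\right) = - \frac{3}{4} + \left(D^{2} + 23 D\right) = - \frac{3}{4} + D^{2} + 23 D$)
$d = \frac{16}{737881}$ ($d = \left(\frac{1}{-124 + \left(- \frac{3}{4} + \left(-18\right)^{2} + 23 \left(-18\right)\right)}\right)^{2} = \left(\frac{1}{-124 - \frac{363}{4}}\right)^{2} = \left(\frac{1}{- \frac{859}{4}}\right)^{2} = \left(- \frac{4}{859}\right)^{2} = \frac{16}{737881} \approx 2.1684 \cdot 10^{-5}$)
$- d = \left(-1\right) \frac{16}{737881} = - \frac{16}{737881}$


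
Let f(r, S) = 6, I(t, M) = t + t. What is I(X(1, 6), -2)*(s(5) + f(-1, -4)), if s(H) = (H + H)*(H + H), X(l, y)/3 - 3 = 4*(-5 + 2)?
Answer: -5724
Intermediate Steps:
X(l, y) = -27 (X(l, y) = 9 + 3*(4*(-5 + 2)) = 9 + 3*(4*(-3)) = 9 + 3*(-12) = 9 - 36 = -27)
I(t, M) = 2*t
s(H) = 4*H**2 (s(H) = (2*H)*(2*H) = 4*H**2)
I(X(1, 6), -2)*(s(5) + f(-1, -4)) = (2*(-27))*(4*5**2 + 6) = -54*(4*25 + 6) = -54*(100 + 6) = -54*106 = -5724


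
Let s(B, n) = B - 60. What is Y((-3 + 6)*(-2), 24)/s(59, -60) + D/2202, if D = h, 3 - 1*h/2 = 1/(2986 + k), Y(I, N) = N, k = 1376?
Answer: -115248403/4802562 ≈ -23.997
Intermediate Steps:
s(B, n) = -60 + B
h = 13085/2181 (h = 6 - 2/(2986 + 1376) = 6 - 2/4362 = 6 - 2*1/4362 = 6 - 1/2181 = 13085/2181 ≈ 5.9995)
D = 13085/2181 ≈ 5.9995
Y((-3 + 6)*(-2), 24)/s(59, -60) + D/2202 = 24/(-60 + 59) + (13085/2181)/2202 = 24/(-1) + (13085/2181)*(1/2202) = 24*(-1) + 13085/4802562 = -24 + 13085/4802562 = -115248403/4802562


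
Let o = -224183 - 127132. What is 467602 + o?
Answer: 116287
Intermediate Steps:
o = -351315
467602 + o = 467602 - 351315 = 116287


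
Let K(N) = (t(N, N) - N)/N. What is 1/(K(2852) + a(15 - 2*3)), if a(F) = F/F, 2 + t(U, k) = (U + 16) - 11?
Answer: 2852/2855 ≈ 0.99895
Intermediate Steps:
t(U, k) = 3 + U (t(U, k) = -2 + ((U + 16) - 11) = -2 + ((16 + U) - 11) = -2 + (5 + U) = 3 + U)
a(F) = 1
K(N) = 3/N (K(N) = ((3 + N) - N)/N = 3/N)
1/(K(2852) + a(15 - 2*3)) = 1/(3/2852 + 1) = 1/(2855/2852) = 2852/2855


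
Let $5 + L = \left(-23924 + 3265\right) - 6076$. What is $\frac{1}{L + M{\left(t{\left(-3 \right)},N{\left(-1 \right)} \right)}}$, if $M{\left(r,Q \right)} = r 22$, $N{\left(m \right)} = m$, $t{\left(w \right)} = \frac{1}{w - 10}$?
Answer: $- \frac{13}{347642} \approx -3.7395 \cdot 10^{-5}$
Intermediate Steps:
$t{\left(w \right)} = \frac{1}{-10 + w}$
$M{\left(r,Q \right)} = 22 r$
$L = -26740$ ($L = -5 + \left(\left(-23924 + 3265\right) - 6076\right) = -5 - 26735 = -26740$)
$\frac{1}{L + M{\left(t{\left(-3 \right)},N{\left(-1 \right)} \right)}} = \frac{1}{-26740 + \frac{22}{-10 - 3}} = \frac{1}{-26740 + \frac{22}{-13}} = \frac{1}{-26740 + 22 \left(- \frac{1}{13}\right)} = \frac{1}{-26740 - \frac{22}{13}} = \frac{1}{- \frac{347642}{13}} = - \frac{13}{347642}$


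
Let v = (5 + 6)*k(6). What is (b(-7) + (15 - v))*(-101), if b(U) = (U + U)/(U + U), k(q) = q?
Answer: 5050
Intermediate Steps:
b(U) = 1 (b(U) = (2*U)/((2*U)) = (2*U)*(1/(2*U)) = 1)
v = 66 (v = (5 + 6)*6 = 11*6 = 66)
(b(-7) + (15 - v))*(-101) = (1 + (15 - 1*66))*(-101) = (1 + (15 - 66))*(-101) = (1 - 51)*(-101) = -50*(-101) = 5050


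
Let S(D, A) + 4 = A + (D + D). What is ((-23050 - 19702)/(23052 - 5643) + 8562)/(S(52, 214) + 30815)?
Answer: 149013106/541924761 ≈ 0.27497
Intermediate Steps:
S(D, A) = -4 + A + 2*D (S(D, A) = -4 + (A + (D + D)) = -4 + (A + 2*D) = -4 + A + 2*D)
((-23050 - 19702)/(23052 - 5643) + 8562)/(S(52, 214) + 30815) = ((-23050 - 19702)/(23052 - 5643) + 8562)/((-4 + 214 + 2*52) + 30815) = (-42752/17409 + 8562)/((-4 + 214 + 104) + 30815) = (-42752*1/17409 + 8562)/(314 + 30815) = (-42752/17409 + 8562)/31129 = (149013106/17409)*(1/31129) = 149013106/541924761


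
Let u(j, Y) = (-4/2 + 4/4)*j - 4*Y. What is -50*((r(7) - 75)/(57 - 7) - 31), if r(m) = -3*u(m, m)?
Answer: 1520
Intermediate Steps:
u(j, Y) = -j - 4*Y (u(j, Y) = (-4*½ + 4*(¼))*j - 4*Y = (-2 + 1)*j - 4*Y = -j - 4*Y)
r(m) = 15*m (r(m) = -3*(-m - 4*m) = -(-15)*m = 15*m)
-50*((r(7) - 75)/(57 - 7) - 31) = -50*((15*7 - 75)/(57 - 7) - 31) = -50*((105 - 75)/50 - 31) = -50*(30*(1/50) - 31) = -50*(⅗ - 31) = -50*(-152/5) = 1520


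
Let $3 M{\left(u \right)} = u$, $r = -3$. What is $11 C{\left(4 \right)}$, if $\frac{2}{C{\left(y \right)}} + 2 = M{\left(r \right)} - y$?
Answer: $- \frac{22}{7} \approx -3.1429$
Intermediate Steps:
$M{\left(u \right)} = \frac{u}{3}$
$C{\left(y \right)} = \frac{2}{-3 - y}$ ($C{\left(y \right)} = \frac{2}{-2 - \left(1 + y\right)} = \frac{2}{-3 - y}$)
$11 C{\left(4 \right)} = 11 \left(- \frac{2}{3 + 4}\right) = 11 \left(- \frac{2}{7}\right) = - \frac{22}{7}$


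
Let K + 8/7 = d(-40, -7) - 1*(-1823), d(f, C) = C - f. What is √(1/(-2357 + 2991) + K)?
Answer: √36533007994/4438 ≈ 43.068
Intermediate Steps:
K = 12984/7 (K = -8/7 + ((-7 - 1*(-40)) - 1*(-1823)) = -8/7 + ((-7 + 40) + 1823) = -8/7 + (33 + 1823) = -8/7 + 1856 = 12984/7 ≈ 1854.9)
√(1/(-2357 + 2991) + K) = √(1/(-2357 + 2991) + 12984/7) = √(1/634 + 12984/7) = √(8231863/4438) = √36533007994/4438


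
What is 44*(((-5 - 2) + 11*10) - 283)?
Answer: -7920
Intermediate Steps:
44*(((-5 - 2) + 11*10) - 283) = 44*((-7 + 110) - 283) = 44*(103 - 283) = 44*(-180) = -7920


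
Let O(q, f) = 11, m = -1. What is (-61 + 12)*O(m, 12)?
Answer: -539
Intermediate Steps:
(-61 + 12)*O(m, 12) = (-61 + 12)*11 = -49*11 = -539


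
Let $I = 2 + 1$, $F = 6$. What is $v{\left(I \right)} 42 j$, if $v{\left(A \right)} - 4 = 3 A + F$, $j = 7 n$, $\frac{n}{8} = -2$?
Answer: $-89376$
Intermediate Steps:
$n = -16$ ($n = 8 \left(-2\right) = -16$)
$I = 3$
$j = -112$ ($j = 7 \left(-16\right) = -112$)
$v{\left(A \right)} = 10 + 3 A$ ($v{\left(A \right)} = 4 + \left(3 A + 6\right) = 4 + \left(6 + 3 A\right) = 10 + 3 A$)
$v{\left(I \right)} 42 j = \left(10 + 3 \cdot 3\right) 42 \left(-112\right) = \left(10 + 9\right) 42 \left(-112\right) = 19 \cdot 42 \left(-112\right) = 798 \left(-112\right) = -89376$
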